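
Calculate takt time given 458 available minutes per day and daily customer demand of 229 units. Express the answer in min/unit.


Formula: Takt Time = Available Production Time / Customer Demand
Takt = 458 min/day / 229 units/day
Takt = 2.0 min/unit

2.0 min/unit


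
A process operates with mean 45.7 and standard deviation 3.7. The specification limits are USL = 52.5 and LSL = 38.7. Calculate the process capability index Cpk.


Cpu = (52.5 - 45.7) / (3 * 3.7) = 0.61
Cpl = (45.7 - 38.7) / (3 * 3.7) = 0.63
Cpk = min(0.61, 0.63) = 0.61

0.61


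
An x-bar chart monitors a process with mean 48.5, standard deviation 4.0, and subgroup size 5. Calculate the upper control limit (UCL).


UCL = 48.5 + 3 * 4.0 / sqrt(5)

53.87


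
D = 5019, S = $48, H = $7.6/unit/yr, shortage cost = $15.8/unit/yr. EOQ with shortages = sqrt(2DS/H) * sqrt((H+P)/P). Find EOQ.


Formula: EOQ* = sqrt(2DS/H) * sqrt((H+P)/P)
Base EOQ = sqrt(2*5019*48/7.6) = 251.79 units
Correction = sqrt((7.6+15.8)/15.8) = 1.21697
EOQ* = 251.79 * 1.21697 = 306.4 units

306.4 units


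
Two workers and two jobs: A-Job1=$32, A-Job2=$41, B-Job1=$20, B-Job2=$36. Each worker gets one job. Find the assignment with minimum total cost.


Option 1: A->1 + B->2 = $32 + $36 = $68
Option 2: A->2 + B->1 = $41 + $20 = $61
Min cost = min($68, $61) = $61

$61


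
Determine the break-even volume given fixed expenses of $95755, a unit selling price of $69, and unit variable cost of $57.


Formula: BEQ = Fixed Costs / (Price - Variable Cost)
Contribution margin = $69 - $57 = $12/unit
BEQ = ceil($95755 / $12/unit) = ceil(7979.58) = 7980 units

7980 units


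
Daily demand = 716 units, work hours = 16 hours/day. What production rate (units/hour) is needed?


Formula: Production Rate = Daily Demand / Available Hours
Rate = 716 units/day / 16 hours/day
Rate = 44.8 units/hour

44.8 units/hour


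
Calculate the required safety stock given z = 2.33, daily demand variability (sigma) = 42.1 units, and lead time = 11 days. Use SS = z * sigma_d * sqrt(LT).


Formula: SS = z * sigma_d * sqrt(LT)
sqrt(LT) = sqrt(11) = 3.3166
SS = 2.33 * 42.1 * 3.3166
SS = 325.3 units

325.3 units


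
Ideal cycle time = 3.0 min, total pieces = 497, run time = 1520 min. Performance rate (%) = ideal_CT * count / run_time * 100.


Formula: Performance = (Ideal CT * Total Count) / Run Time * 100
Ideal output time = 3.0 * 497 = 1491.0 min
Performance = 1491.0 / 1520 * 100 = 98.1%

98.1%


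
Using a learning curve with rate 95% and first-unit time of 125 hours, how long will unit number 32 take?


Formula: T_n = T_1 * (learning_rate)^(log2(n)) where learning_rate = rate/100
Doublings = log2(32) = 5
T_n = 125 * 0.95^5
T_n = 125 * 0.7738 = 96.7 hours

96.7 hours


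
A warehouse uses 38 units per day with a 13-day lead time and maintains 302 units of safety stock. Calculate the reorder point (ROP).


Formula: ROP = (Daily Demand * Lead Time) + Safety Stock
Demand during lead time = 38 * 13 = 494 units
ROP = 494 + 302 = 796 units

796 units


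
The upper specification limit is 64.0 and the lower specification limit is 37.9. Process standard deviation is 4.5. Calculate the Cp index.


Cp = (64.0 - 37.9) / (6 * 4.5)

0.97


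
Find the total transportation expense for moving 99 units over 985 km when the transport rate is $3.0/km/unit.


TC = dist * cost * units = 985 * 3.0 * 99 = $292545.00

$292545.00


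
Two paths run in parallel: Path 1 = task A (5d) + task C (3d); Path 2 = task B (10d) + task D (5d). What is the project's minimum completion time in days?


Path 1 = 5 + 3 = 8 days
Path 2 = 10 + 5 = 15 days
Duration = max(8, 15) = 15 days

15 days


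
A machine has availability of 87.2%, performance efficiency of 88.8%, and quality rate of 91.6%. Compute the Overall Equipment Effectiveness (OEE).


Formula: OEE = Availability * Performance * Quality / 10000
A * P = 87.2% * 88.8% / 100 = 77.43%
OEE = 77.43% * 91.6% / 100 = 70.9%

70.9%


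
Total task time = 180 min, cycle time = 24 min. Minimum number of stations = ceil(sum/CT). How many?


Formula: N_min = ceil(Sum of Task Times / Cycle Time)
N_min = ceil(180 min / 24 min) = ceil(7.5)
N_min = 8 stations

8


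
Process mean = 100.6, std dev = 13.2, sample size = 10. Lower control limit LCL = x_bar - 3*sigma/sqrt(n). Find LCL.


LCL = 100.6 - 3 * 13.2 / sqrt(10)

88.08


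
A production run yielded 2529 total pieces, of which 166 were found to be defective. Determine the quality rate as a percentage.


Formula: Quality Rate = Good Pieces / Total Pieces * 100
Good pieces = 2529 - 166 = 2363
QR = 2363 / 2529 * 100 = 93.4%

93.4%


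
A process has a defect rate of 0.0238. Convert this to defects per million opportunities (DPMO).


DPMO = defect_rate * 1000000 = 0.0238 * 1000000

23800


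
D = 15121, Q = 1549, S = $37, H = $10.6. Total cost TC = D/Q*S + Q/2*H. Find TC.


TC = 15121/1549 * 37 + 1549/2 * 10.6

$8570.89


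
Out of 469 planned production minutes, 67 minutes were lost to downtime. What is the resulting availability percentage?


Formula: Availability = (Planned Time - Downtime) / Planned Time * 100
Uptime = 469 - 67 = 402 min
Availability = 402 / 469 * 100 = 85.7%

85.7%


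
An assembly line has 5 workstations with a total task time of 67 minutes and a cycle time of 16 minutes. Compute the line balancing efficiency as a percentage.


Formula: Efficiency = Sum of Task Times / (N_stations * CT) * 100
Total station capacity = 5 stations * 16 min = 80 min
Efficiency = 67 / 80 * 100 = 83.8%

83.8%


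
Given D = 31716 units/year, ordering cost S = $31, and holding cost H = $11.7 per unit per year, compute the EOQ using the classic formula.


Formula: EOQ = sqrt(2 * D * S / H)
Numerator: 2 * 31716 * 31 = 1966392
2DS/H = 1966392 / 11.7 = 168067.7
EOQ = sqrt(168067.7) = 410.0 units

410.0 units


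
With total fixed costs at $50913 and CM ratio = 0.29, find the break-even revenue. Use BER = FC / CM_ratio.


Formula: BER = Fixed Costs / Contribution Margin Ratio
BER = $50913 / 0.29
BER = $175562.07 (to the nearest cent)

$175562.07


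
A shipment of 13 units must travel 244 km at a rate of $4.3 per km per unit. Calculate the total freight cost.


TC = dist * cost * units = 244 * 4.3 * 13 = $13639.60

$13639.60


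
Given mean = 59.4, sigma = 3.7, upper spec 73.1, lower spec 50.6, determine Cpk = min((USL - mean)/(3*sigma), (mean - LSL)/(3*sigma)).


Cpu = (73.1 - 59.4) / (3 * 3.7) = 1.23
Cpl = (59.4 - 50.6) / (3 * 3.7) = 0.79
Cpk = min(1.23, 0.79) = 0.79

0.79


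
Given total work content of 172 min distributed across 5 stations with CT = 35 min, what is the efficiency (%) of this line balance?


Formula: Efficiency = Sum of Task Times / (N_stations * CT) * 100
Total station capacity = 5 stations * 35 min = 175 min
Efficiency = 172 / 175 * 100 = 98.3%

98.3%


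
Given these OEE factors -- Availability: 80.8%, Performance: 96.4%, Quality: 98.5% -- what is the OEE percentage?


Formula: OEE = Availability * Performance * Quality / 10000
A * P = 80.8% * 96.4% / 100 = 77.89%
OEE = 77.89% * 98.5% / 100 = 76.7%

76.7%


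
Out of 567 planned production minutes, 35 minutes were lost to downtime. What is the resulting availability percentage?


Formula: Availability = (Planned Time - Downtime) / Planned Time * 100
Uptime = 567 - 35 = 532 min
Availability = 532 / 567 * 100 = 93.8%

93.8%


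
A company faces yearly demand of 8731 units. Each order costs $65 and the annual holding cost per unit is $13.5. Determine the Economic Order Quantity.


Formula: EOQ = sqrt(2 * D * S / H)
Numerator: 2 * 8731 * 65 = 1135030
2DS/H = 1135030 / 13.5 = 84076.3
EOQ = sqrt(84076.3) = 290.0 units

290.0 units


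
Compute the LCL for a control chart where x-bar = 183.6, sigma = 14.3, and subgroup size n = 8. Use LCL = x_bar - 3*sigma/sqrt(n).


LCL = 183.6 - 3 * 14.3 / sqrt(8)

168.43


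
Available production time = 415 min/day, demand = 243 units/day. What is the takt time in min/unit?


Formula: Takt Time = Available Production Time / Customer Demand
Takt = 415 min/day / 243 units/day
Takt = 1.71 min/unit

1.71 min/unit


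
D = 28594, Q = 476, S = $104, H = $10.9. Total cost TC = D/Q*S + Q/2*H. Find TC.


TC = 28594/476 * 104 + 476/2 * 10.9

$8841.63


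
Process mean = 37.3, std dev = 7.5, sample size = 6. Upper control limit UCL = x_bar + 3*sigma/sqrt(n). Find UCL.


UCL = 37.3 + 3 * 7.5 / sqrt(6)

46.49


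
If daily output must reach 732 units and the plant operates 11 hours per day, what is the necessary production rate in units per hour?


Formula: Production Rate = Daily Demand / Available Hours
Rate = 732 units/day / 11 hours/day
Rate = 66.5 units/hour

66.5 units/hour


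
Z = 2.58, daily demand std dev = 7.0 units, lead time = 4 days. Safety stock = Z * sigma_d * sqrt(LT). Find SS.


Formula: SS = z * sigma_d * sqrt(LT)
sqrt(LT) = sqrt(4) = 2.0
SS = 2.58 * 7.0 * 2.0
SS = 36.1 units

36.1 units


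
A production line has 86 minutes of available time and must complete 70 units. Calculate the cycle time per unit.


Formula: CT = Available Time / Number of Units
CT = 86 min / 70 units
CT = 1.23 min/unit

1.23 min/unit


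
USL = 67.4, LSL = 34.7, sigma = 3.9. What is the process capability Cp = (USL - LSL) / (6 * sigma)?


Cp = (67.4 - 34.7) / (6 * 3.9)

1.4


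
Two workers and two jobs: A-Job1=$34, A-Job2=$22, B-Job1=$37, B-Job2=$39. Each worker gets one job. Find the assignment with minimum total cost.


Option 1: A->1 + B->2 = $34 + $39 = $73
Option 2: A->2 + B->1 = $22 + $37 = $59
Min cost = min($73, $59) = $59

$59


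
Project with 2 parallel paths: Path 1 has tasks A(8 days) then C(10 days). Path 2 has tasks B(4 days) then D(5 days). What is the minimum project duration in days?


Path 1 = 8 + 10 = 18 days
Path 2 = 4 + 5 = 9 days
Duration = max(18, 9) = 18 days

18 days


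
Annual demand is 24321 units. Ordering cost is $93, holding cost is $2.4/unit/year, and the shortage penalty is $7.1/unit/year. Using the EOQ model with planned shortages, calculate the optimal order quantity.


Formula: EOQ* = sqrt(2DS/H) * sqrt((H+P)/P)
Base EOQ = sqrt(2*24321*93/2.4) = 1372.91 units
Correction = sqrt((2.4+7.1)/7.1) = 1.15673
EOQ* = 1372.91 * 1.15673 = 1588.1 units

1588.1 units


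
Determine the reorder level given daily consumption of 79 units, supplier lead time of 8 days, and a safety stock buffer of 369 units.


Formula: ROP = (Daily Demand * Lead Time) + Safety Stock
Demand during lead time = 79 * 8 = 632 units
ROP = 632 + 369 = 1001 units

1001 units


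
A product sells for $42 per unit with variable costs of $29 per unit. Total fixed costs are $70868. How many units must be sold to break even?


Formula: BEQ = Fixed Costs / (Price - Variable Cost)
Contribution margin = $42 - $29 = $13/unit
BEQ = ceil($70868 / $13/unit) = ceil(5451.38) = 5452 units

5452 units


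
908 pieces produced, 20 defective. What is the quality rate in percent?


Formula: Quality Rate = Good Pieces / Total Pieces * 100
Good pieces = 908 - 20 = 888
QR = 888 / 908 * 100 = 97.8%

97.8%


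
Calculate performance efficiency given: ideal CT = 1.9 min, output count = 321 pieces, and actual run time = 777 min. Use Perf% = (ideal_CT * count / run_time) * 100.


Formula: Performance = (Ideal CT * Total Count) / Run Time * 100
Ideal output time = 1.9 * 321 = 609.9 min
Performance = 609.9 / 777 * 100 = 78.5%

78.5%


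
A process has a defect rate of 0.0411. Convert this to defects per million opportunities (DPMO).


DPMO = defect_rate * 1000000 = 0.0411 * 1000000

41100


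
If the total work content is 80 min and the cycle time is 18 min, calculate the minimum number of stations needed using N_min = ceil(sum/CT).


Formula: N_min = ceil(Sum of Task Times / Cycle Time)
N_min = ceil(80 min / 18 min) = ceil(4.4444)
N_min = 5 stations

5


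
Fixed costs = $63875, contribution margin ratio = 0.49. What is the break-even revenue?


Formula: BER = Fixed Costs / Contribution Margin Ratio
BER = $63875 / 0.49
BER = $130357.14 (to the nearest cent)

$130357.14


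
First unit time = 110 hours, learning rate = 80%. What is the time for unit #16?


Formula: T_n = T_1 * (learning_rate)^(log2(n)) where learning_rate = rate/100
Doublings = log2(16) = 4
T_n = 110 * 0.8^4
T_n = 110 * 0.4096 = 45.1 hours

45.1 hours


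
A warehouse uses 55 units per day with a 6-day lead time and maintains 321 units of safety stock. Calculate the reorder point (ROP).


Formula: ROP = (Daily Demand * Lead Time) + Safety Stock
Demand during lead time = 55 * 6 = 330 units
ROP = 330 + 321 = 651 units

651 units


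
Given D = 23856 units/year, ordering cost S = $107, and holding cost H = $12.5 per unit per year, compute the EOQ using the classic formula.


Formula: EOQ = sqrt(2 * D * S / H)
Numerator: 2 * 23856 * 107 = 5105184
2DS/H = 5105184 / 12.5 = 408414.7
EOQ = sqrt(408414.7) = 639.1 units

639.1 units


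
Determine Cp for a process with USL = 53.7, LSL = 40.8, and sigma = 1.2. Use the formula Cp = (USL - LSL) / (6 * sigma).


Cp = (53.7 - 40.8) / (6 * 1.2)

1.79


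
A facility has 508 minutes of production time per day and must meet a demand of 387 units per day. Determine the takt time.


Formula: Takt Time = Available Production Time / Customer Demand
Takt = 508 min/day / 387 units/day
Takt = 1.31 min/unit

1.31 min/unit


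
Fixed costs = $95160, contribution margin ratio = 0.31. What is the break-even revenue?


Formula: BER = Fixed Costs / Contribution Margin Ratio
BER = $95160 / 0.31
BER = $306967.74 (to the nearest cent)

$306967.74


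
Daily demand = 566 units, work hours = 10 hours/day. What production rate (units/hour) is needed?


Formula: Production Rate = Daily Demand / Available Hours
Rate = 566 units/day / 10 hours/day
Rate = 56.6 units/hour

56.6 units/hour


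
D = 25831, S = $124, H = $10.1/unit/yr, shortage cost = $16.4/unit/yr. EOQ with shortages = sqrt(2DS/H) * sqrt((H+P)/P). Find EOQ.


Formula: EOQ* = sqrt(2DS/H) * sqrt((H+P)/P)
Base EOQ = sqrt(2*25831*124/10.1) = 796.41 units
Correction = sqrt((10.1+16.4)/16.4) = 1.27116
EOQ* = 796.41 * 1.27116 = 1012.4 units

1012.4 units


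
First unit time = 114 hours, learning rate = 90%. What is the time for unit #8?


Formula: T_n = T_1 * (learning_rate)^(log2(n)) where learning_rate = rate/100
Doublings = log2(8) = 3
T_n = 114 * 0.9^3
T_n = 114 * 0.729 = 83.1 hours

83.1 hours


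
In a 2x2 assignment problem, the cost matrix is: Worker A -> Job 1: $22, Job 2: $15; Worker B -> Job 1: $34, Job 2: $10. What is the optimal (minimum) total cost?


Option 1: A->1 + B->2 = $22 + $10 = $32
Option 2: A->2 + B->1 = $15 + $34 = $49
Min cost = min($32, $49) = $32

$32


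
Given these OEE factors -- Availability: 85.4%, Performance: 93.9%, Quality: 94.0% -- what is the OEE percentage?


Formula: OEE = Availability * Performance * Quality / 10000
A * P = 85.4% * 93.9% / 100 = 80.19%
OEE = 80.19% * 94.0% / 100 = 75.4%

75.4%


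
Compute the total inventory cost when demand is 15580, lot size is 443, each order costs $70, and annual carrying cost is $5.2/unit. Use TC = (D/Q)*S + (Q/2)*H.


TC = 15580/443 * 70 + 443/2 * 5.2

$3613.65


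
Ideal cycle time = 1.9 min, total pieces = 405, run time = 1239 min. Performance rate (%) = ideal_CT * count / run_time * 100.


Formula: Performance = (Ideal CT * Total Count) / Run Time * 100
Ideal output time = 1.9 * 405 = 769.5 min
Performance = 769.5 / 1239 * 100 = 62.1%

62.1%


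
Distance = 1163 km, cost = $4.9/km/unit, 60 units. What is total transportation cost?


TC = dist * cost * units = 1163 * 4.9 * 60 = $341922.00

$341922.00


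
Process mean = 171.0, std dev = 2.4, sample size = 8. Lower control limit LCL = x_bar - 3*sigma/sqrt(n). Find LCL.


LCL = 171.0 - 3 * 2.4 / sqrt(8)

168.45


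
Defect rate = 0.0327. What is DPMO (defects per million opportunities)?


DPMO = defect_rate * 1000000 = 0.0327 * 1000000

32700


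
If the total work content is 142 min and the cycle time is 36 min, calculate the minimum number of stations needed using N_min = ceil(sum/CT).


Formula: N_min = ceil(Sum of Task Times / Cycle Time)
N_min = ceil(142 min / 36 min) = ceil(3.9444)
N_min = 4 stations

4


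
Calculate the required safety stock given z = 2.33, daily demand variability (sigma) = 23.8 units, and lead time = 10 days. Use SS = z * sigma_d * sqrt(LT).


Formula: SS = z * sigma_d * sqrt(LT)
sqrt(LT) = sqrt(10) = 3.1623
SS = 2.33 * 23.8 * 3.1623
SS = 175.4 units

175.4 units


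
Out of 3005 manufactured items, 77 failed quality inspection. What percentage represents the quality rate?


Formula: Quality Rate = Good Pieces / Total Pieces * 100
Good pieces = 3005 - 77 = 2928
QR = 2928 / 3005 * 100 = 97.4%

97.4%


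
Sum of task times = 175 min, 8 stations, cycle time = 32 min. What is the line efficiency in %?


Formula: Efficiency = Sum of Task Times / (N_stations * CT) * 100
Total station capacity = 8 stations * 32 min = 256 min
Efficiency = 175 / 256 * 100 = 68.4%

68.4%


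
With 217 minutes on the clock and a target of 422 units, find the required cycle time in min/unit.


Formula: CT = Available Time / Number of Units
CT = 217 min / 422 units
CT = 0.51 min/unit

0.51 min/unit


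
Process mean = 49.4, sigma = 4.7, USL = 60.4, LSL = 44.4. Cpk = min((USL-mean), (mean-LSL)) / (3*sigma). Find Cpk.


Cpu = (60.4 - 49.4) / (3 * 4.7) = 0.78
Cpl = (49.4 - 44.4) / (3 * 4.7) = 0.35
Cpk = min(0.78, 0.35) = 0.35

0.35


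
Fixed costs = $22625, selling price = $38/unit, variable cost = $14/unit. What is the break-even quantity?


Formula: BEQ = Fixed Costs / (Price - Variable Cost)
Contribution margin = $38 - $14 = $24/unit
BEQ = ceil($22625 / $24/unit) = ceil(942.71) = 943 units

943 units


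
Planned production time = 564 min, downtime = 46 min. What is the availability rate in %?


Formula: Availability = (Planned Time - Downtime) / Planned Time * 100
Uptime = 564 - 46 = 518 min
Availability = 518 / 564 * 100 = 91.8%

91.8%


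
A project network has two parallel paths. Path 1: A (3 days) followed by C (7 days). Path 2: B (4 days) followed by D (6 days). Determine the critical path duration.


Path 1 = 3 + 7 = 10 days
Path 2 = 4 + 6 = 10 days
Duration = max(10, 10) = 10 days

10 days


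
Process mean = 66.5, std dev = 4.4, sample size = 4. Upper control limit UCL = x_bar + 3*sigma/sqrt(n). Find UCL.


UCL = 66.5 + 3 * 4.4 / sqrt(4)

73.1


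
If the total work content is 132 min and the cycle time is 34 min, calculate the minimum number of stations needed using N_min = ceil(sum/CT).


Formula: N_min = ceil(Sum of Task Times / Cycle Time)
N_min = ceil(132 min / 34 min) = ceil(3.8824)
N_min = 4 stations

4


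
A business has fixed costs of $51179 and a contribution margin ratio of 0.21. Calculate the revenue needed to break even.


Formula: BER = Fixed Costs / Contribution Margin Ratio
BER = $51179 / 0.21
BER = $243709.52 (to the nearest cent)

$243709.52


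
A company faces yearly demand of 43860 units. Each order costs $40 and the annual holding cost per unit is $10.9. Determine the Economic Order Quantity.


Formula: EOQ = sqrt(2 * D * S / H)
Numerator: 2 * 43860 * 40 = 3508800
2DS/H = 3508800 / 10.9 = 321908.3
EOQ = sqrt(321908.3) = 567.4 units

567.4 units


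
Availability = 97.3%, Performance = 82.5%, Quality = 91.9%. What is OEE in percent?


Formula: OEE = Availability * Performance * Quality / 10000
A * P = 97.3% * 82.5% / 100 = 80.27%
OEE = 80.27% * 91.9% / 100 = 73.8%

73.8%


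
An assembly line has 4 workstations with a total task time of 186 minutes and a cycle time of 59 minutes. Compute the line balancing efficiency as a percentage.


Formula: Efficiency = Sum of Task Times / (N_stations * CT) * 100
Total station capacity = 4 stations * 59 min = 236 min
Efficiency = 186 / 236 * 100 = 78.8%

78.8%


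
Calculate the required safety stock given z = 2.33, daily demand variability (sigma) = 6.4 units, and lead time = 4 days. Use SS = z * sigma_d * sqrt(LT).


Formula: SS = z * sigma_d * sqrt(LT)
sqrt(LT) = sqrt(4) = 2.0
SS = 2.33 * 6.4 * 2.0
SS = 29.8 units

29.8 units


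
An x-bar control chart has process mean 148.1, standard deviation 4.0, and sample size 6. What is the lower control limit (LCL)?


LCL = 148.1 - 3 * 4.0 / sqrt(6)

143.2


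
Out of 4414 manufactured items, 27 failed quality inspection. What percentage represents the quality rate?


Formula: Quality Rate = Good Pieces / Total Pieces * 100
Good pieces = 4414 - 27 = 4387
QR = 4387 / 4414 * 100 = 99.4%

99.4%


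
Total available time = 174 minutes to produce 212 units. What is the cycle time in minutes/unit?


Formula: CT = Available Time / Number of Units
CT = 174 min / 212 units
CT = 0.82 min/unit

0.82 min/unit


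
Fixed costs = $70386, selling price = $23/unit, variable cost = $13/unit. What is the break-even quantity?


Formula: BEQ = Fixed Costs / (Price - Variable Cost)
Contribution margin = $23 - $13 = $10/unit
BEQ = ceil($70386 / $10/unit) = ceil(7038.6) = 7039 units

7039 units


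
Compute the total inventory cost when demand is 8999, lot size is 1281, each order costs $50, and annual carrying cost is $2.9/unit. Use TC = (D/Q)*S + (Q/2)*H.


TC = 8999/1281 * 50 + 1281/2 * 2.9

$2208.70


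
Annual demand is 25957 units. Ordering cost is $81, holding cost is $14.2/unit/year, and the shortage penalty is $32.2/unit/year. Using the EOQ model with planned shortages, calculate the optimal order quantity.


Formula: EOQ* = sqrt(2DS/H) * sqrt((H+P)/P)
Base EOQ = sqrt(2*25957*81/14.2) = 544.18 units
Correction = sqrt((14.2+32.2)/32.2) = 1.20041
EOQ* = 544.18 * 1.20041 = 653.2 units

653.2 units


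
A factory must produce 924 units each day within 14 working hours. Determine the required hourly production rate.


Formula: Production Rate = Daily Demand / Available Hours
Rate = 924 units/day / 14 hours/day
Rate = 66.0 units/hour

66.0 units/hour


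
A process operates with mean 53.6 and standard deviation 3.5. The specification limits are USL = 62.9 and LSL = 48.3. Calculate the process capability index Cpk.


Cpu = (62.9 - 53.6) / (3 * 3.5) = 0.89
Cpl = (53.6 - 48.3) / (3 * 3.5) = 0.5
Cpk = min(0.89, 0.5) = 0.5

0.5


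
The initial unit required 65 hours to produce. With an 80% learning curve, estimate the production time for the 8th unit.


Formula: T_n = T_1 * (learning_rate)^(log2(n)) where learning_rate = rate/100
Doublings = log2(8) = 3
T_n = 65 * 0.8^3
T_n = 65 * 0.512 = 33.3 hours

33.3 hours


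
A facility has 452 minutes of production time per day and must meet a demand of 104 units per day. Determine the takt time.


Formula: Takt Time = Available Production Time / Customer Demand
Takt = 452 min/day / 104 units/day
Takt = 4.35 min/unit

4.35 min/unit


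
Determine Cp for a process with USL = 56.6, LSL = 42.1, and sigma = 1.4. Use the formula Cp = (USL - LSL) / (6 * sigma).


Cp = (56.6 - 42.1) / (6 * 1.4)

1.73


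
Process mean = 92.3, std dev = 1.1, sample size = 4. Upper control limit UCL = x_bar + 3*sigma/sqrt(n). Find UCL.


UCL = 92.3 + 3 * 1.1 / sqrt(4)

93.95


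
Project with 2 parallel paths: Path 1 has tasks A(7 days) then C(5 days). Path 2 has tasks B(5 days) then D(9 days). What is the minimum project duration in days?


Path 1 = 7 + 5 = 12 days
Path 2 = 5 + 9 = 14 days
Duration = max(12, 14) = 14 days

14 days


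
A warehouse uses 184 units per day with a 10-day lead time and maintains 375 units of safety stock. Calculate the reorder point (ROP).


Formula: ROP = (Daily Demand * Lead Time) + Safety Stock
Demand during lead time = 184 * 10 = 1840 units
ROP = 1840 + 375 = 2215 units

2215 units


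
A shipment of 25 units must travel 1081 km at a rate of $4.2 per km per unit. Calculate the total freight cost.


TC = dist * cost * units = 1081 * 4.2 * 25 = $113505.00

$113505.00


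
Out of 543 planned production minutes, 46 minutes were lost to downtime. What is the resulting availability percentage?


Formula: Availability = (Planned Time - Downtime) / Planned Time * 100
Uptime = 543 - 46 = 497 min
Availability = 497 / 543 * 100 = 91.5%

91.5%


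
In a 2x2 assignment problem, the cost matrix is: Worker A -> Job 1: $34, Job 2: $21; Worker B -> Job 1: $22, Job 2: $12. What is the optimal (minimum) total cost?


Option 1: A->1 + B->2 = $34 + $12 = $46
Option 2: A->2 + B->1 = $21 + $22 = $43
Min cost = min($46, $43) = $43

$43


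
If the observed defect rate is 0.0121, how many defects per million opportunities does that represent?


DPMO = defect_rate * 1000000 = 0.0121 * 1000000

12100


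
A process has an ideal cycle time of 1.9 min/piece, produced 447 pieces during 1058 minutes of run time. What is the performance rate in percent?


Formula: Performance = (Ideal CT * Total Count) / Run Time * 100
Ideal output time = 1.9 * 447 = 849.3 min
Performance = 849.3 / 1058 * 100 = 80.3%

80.3%


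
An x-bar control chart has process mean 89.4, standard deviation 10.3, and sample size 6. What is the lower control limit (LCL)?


LCL = 89.4 - 3 * 10.3 / sqrt(6)

76.79


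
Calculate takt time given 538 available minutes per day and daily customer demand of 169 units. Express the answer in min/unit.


Formula: Takt Time = Available Production Time / Customer Demand
Takt = 538 min/day / 169 units/day
Takt = 3.18 min/unit

3.18 min/unit


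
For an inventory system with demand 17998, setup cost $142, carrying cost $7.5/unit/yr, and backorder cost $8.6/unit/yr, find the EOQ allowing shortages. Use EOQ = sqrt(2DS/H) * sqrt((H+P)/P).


Formula: EOQ* = sqrt(2DS/H) * sqrt((H+P)/P)
Base EOQ = sqrt(2*17998*142/7.5) = 825.54 units
Correction = sqrt((7.5+8.6)/8.6) = 1.36824
EOQ* = 825.54 * 1.36824 = 1129.5 units

1129.5 units


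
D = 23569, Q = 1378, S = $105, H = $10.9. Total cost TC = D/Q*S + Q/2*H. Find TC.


TC = 23569/1378 * 105 + 1378/2 * 10.9

$9306.00


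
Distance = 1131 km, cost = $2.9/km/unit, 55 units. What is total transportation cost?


TC = dist * cost * units = 1131 * 2.9 * 55 = $180394.50

$180394.50


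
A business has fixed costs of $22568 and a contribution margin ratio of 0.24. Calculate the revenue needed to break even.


Formula: BER = Fixed Costs / Contribution Margin Ratio
BER = $22568 / 0.24
BER = $94033.33 (to the nearest cent)

$94033.33


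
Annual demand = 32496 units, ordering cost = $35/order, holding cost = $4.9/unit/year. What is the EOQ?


Formula: EOQ = sqrt(2 * D * S / H)
Numerator: 2 * 32496 * 35 = 2274720
2DS/H = 2274720 / 4.9 = 464228.6
EOQ = sqrt(464228.6) = 681.3 units

681.3 units


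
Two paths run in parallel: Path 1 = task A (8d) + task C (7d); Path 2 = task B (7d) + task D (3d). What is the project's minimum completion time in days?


Path 1 = 8 + 7 = 15 days
Path 2 = 7 + 3 = 10 days
Duration = max(15, 10) = 15 days

15 days


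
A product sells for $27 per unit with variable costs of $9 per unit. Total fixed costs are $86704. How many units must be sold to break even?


Formula: BEQ = Fixed Costs / (Price - Variable Cost)
Contribution margin = $27 - $9 = $18/unit
BEQ = ceil($86704 / $18/unit) = ceil(4816.89) = 4817 units

4817 units


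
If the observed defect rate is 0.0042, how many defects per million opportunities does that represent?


DPMO = defect_rate * 1000000 = 0.0042 * 1000000

4200


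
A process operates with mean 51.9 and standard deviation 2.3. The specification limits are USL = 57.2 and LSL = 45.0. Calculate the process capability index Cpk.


Cpu = (57.2 - 51.9) / (3 * 2.3) = 0.77
Cpl = (51.9 - 45.0) / (3 * 2.3) = 1.0
Cpk = min(0.77, 1.0) = 0.77

0.77


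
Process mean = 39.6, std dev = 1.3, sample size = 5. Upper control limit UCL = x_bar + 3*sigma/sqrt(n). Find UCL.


UCL = 39.6 + 3 * 1.3 / sqrt(5)

41.34


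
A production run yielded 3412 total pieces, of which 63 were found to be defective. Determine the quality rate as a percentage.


Formula: Quality Rate = Good Pieces / Total Pieces * 100
Good pieces = 3412 - 63 = 3349
QR = 3349 / 3412 * 100 = 98.2%

98.2%


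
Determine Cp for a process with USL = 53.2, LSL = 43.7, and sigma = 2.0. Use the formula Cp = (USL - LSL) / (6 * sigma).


Cp = (53.2 - 43.7) / (6 * 2.0)

0.79


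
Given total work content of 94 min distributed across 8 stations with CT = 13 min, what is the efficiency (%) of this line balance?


Formula: Efficiency = Sum of Task Times / (N_stations * CT) * 100
Total station capacity = 8 stations * 13 min = 104 min
Efficiency = 94 / 104 * 100 = 90.4%

90.4%


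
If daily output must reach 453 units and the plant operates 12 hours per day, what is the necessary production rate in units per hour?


Formula: Production Rate = Daily Demand / Available Hours
Rate = 453 units/day / 12 hours/day
Rate = 37.8 units/hour

37.8 units/hour


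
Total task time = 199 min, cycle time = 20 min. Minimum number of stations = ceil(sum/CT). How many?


Formula: N_min = ceil(Sum of Task Times / Cycle Time)
N_min = ceil(199 min / 20 min) = ceil(9.95)
N_min = 10 stations

10


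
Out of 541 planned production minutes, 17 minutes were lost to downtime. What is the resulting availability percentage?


Formula: Availability = (Planned Time - Downtime) / Planned Time * 100
Uptime = 541 - 17 = 524 min
Availability = 524 / 541 * 100 = 96.9%

96.9%


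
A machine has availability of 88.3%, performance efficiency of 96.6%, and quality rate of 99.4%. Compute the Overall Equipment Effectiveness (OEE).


Formula: OEE = Availability * Performance * Quality / 10000
A * P = 88.3% * 96.6% / 100 = 85.3%
OEE = 85.3% * 99.4% / 100 = 84.8%

84.8%


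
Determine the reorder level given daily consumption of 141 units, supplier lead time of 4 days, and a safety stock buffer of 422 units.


Formula: ROP = (Daily Demand * Lead Time) + Safety Stock
Demand during lead time = 141 * 4 = 564 units
ROP = 564 + 422 = 986 units

986 units


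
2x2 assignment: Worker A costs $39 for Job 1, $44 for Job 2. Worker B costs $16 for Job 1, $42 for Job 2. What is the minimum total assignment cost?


Option 1: A->1 + B->2 = $39 + $42 = $81
Option 2: A->2 + B->1 = $44 + $16 = $60
Min cost = min($81, $60) = $60

$60


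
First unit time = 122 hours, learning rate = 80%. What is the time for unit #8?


Formula: T_n = T_1 * (learning_rate)^(log2(n)) where learning_rate = rate/100
Doublings = log2(8) = 3
T_n = 122 * 0.8^3
T_n = 122 * 0.512 = 62.5 hours

62.5 hours


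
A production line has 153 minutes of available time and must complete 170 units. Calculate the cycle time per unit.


Formula: CT = Available Time / Number of Units
CT = 153 min / 170 units
CT = 0.9 min/unit

0.9 min/unit


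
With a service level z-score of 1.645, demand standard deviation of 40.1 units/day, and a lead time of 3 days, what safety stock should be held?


Formula: SS = z * sigma_d * sqrt(LT)
sqrt(LT) = sqrt(3) = 1.7321
SS = 1.645 * 40.1 * 1.7321
SS = 114.3 units

114.3 units


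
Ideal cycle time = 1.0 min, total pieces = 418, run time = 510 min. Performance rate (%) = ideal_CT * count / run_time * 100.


Formula: Performance = (Ideal CT * Total Count) / Run Time * 100
Ideal output time = 1.0 * 418 = 418.0 min
Performance = 418.0 / 510 * 100 = 82.0%

82.0%


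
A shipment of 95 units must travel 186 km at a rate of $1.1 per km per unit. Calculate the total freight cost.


TC = dist * cost * units = 186 * 1.1 * 95 = $19437.00

$19437.00


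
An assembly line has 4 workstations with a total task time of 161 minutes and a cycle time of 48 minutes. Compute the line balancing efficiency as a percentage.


Formula: Efficiency = Sum of Task Times / (N_stations * CT) * 100
Total station capacity = 4 stations * 48 min = 192 min
Efficiency = 161 / 192 * 100 = 83.9%

83.9%


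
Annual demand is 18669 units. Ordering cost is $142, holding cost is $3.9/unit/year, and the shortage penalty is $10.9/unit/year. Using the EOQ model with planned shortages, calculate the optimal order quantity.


Formula: EOQ* = sqrt(2DS/H) * sqrt((H+P)/P)
Base EOQ = sqrt(2*18669*142/3.9) = 1165.97 units
Correction = sqrt((3.9+10.9)/10.9) = 1.16525
EOQ* = 1165.97 * 1.16525 = 1358.6 units

1358.6 units


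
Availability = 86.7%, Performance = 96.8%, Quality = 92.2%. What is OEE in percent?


Formula: OEE = Availability * Performance * Quality / 10000
A * P = 86.7% * 96.8% / 100 = 83.93%
OEE = 83.93% * 92.2% / 100 = 77.4%

77.4%


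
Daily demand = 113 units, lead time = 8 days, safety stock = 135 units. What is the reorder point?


Formula: ROP = (Daily Demand * Lead Time) + Safety Stock
Demand during lead time = 113 * 8 = 904 units
ROP = 904 + 135 = 1039 units

1039 units


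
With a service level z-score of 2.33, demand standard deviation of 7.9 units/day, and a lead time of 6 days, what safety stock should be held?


Formula: SS = z * sigma_d * sqrt(LT)
sqrt(LT) = sqrt(6) = 2.4495
SS = 2.33 * 7.9 * 2.4495
SS = 45.1 units

45.1 units


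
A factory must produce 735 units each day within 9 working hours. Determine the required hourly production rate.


Formula: Production Rate = Daily Demand / Available Hours
Rate = 735 units/day / 9 hours/day
Rate = 81.7 units/hour

81.7 units/hour


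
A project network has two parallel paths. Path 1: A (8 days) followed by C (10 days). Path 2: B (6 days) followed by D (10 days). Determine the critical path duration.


Path 1 = 8 + 10 = 18 days
Path 2 = 6 + 10 = 16 days
Duration = max(18, 16) = 18 days

18 days


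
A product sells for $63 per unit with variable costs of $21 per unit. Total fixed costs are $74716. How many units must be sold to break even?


Formula: BEQ = Fixed Costs / (Price - Variable Cost)
Contribution margin = $63 - $21 = $42/unit
BEQ = ceil($74716 / $42/unit) = ceil(1778.95) = 1779 units

1779 units


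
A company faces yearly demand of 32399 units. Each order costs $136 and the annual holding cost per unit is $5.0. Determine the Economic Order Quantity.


Formula: EOQ = sqrt(2 * D * S / H)
Numerator: 2 * 32399 * 136 = 8812528
2DS/H = 8812528 / 5.0 = 1762505.6
EOQ = sqrt(1762505.6) = 1327.6 units

1327.6 units


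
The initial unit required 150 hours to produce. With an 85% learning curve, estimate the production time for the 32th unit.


Formula: T_n = T_1 * (learning_rate)^(log2(n)) where learning_rate = rate/100
Doublings = log2(32) = 5
T_n = 150 * 0.85^5
T_n = 150 * 0.4437 = 66.6 hours

66.6 hours


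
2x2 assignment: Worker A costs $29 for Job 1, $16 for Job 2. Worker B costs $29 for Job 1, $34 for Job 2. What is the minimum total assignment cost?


Option 1: A->1 + B->2 = $29 + $34 = $63
Option 2: A->2 + B->1 = $16 + $29 = $45
Min cost = min($63, $45) = $45

$45


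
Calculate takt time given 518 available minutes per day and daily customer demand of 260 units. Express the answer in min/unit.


Formula: Takt Time = Available Production Time / Customer Demand
Takt = 518 min/day / 260 units/day
Takt = 1.99 min/unit

1.99 min/unit


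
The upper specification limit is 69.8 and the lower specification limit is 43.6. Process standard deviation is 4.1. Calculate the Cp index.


Cp = (69.8 - 43.6) / (6 * 4.1)

1.07


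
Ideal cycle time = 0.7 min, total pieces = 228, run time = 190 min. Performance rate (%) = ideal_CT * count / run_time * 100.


Formula: Performance = (Ideal CT * Total Count) / Run Time * 100
Ideal output time = 0.7 * 228 = 159.6 min
Performance = 159.6 / 190 * 100 = 84.0%

84.0%


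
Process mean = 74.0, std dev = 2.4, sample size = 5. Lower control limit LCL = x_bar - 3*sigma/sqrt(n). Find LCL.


LCL = 74.0 - 3 * 2.4 / sqrt(5)

70.78


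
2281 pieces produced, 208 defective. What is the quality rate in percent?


Formula: Quality Rate = Good Pieces / Total Pieces * 100
Good pieces = 2281 - 208 = 2073
QR = 2073 / 2281 * 100 = 90.9%

90.9%


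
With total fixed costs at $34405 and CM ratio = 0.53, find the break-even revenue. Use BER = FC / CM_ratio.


Formula: BER = Fixed Costs / Contribution Margin Ratio
BER = $34405 / 0.53
BER = $64915.09 (to the nearest cent)

$64915.09


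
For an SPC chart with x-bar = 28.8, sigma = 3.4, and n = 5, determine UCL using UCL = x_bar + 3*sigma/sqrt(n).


UCL = 28.8 + 3 * 3.4 / sqrt(5)

33.36


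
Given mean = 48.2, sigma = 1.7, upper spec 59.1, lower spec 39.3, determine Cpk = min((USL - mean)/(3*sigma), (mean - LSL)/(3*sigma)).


Cpu = (59.1 - 48.2) / (3 * 1.7) = 2.14
Cpl = (48.2 - 39.3) / (3 * 1.7) = 1.75
Cpk = min(2.14, 1.75) = 1.75

1.75


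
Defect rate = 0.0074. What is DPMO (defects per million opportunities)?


DPMO = defect_rate * 1000000 = 0.0074 * 1000000

7400


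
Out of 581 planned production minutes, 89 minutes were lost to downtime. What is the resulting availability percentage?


Formula: Availability = (Planned Time - Downtime) / Planned Time * 100
Uptime = 581 - 89 = 492 min
Availability = 492 / 581 * 100 = 84.7%

84.7%


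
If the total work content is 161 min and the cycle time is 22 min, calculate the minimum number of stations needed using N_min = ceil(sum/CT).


Formula: N_min = ceil(Sum of Task Times / Cycle Time)
N_min = ceil(161 min / 22 min) = ceil(7.3182)
N_min = 8 stations

8


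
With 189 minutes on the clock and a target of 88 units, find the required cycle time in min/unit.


Formula: CT = Available Time / Number of Units
CT = 189 min / 88 units
CT = 2.15 min/unit

2.15 min/unit


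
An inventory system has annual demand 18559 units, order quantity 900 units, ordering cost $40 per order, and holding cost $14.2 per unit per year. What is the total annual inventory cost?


TC = 18559/900 * 40 + 900/2 * 14.2

$7214.84


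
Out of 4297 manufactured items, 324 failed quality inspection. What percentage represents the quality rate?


Formula: Quality Rate = Good Pieces / Total Pieces * 100
Good pieces = 4297 - 324 = 3973
QR = 3973 / 4297 * 100 = 92.5%

92.5%


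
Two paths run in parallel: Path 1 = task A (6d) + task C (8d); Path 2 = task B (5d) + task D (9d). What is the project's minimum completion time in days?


Path 1 = 6 + 8 = 14 days
Path 2 = 5 + 9 = 14 days
Duration = max(14, 14) = 14 days

14 days


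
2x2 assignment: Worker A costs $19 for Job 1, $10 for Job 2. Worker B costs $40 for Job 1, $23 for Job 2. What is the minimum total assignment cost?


Option 1: A->1 + B->2 = $19 + $23 = $42
Option 2: A->2 + B->1 = $10 + $40 = $50
Min cost = min($42, $50) = $42

$42


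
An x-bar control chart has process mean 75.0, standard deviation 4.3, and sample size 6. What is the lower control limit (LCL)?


LCL = 75.0 - 3 * 4.3 / sqrt(6)

69.73


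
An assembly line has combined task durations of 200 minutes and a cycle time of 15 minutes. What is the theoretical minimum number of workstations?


Formula: N_min = ceil(Sum of Task Times / Cycle Time)
N_min = ceil(200 min / 15 min) = ceil(13.3333)
N_min = 14 stations

14


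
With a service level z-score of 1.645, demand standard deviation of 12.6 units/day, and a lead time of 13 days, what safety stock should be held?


Formula: SS = z * sigma_d * sqrt(LT)
sqrt(LT) = sqrt(13) = 3.6056
SS = 1.645 * 12.6 * 3.6056
SS = 74.7 units

74.7 units


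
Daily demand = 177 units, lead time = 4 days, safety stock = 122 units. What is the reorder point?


Formula: ROP = (Daily Demand * Lead Time) + Safety Stock
Demand during lead time = 177 * 4 = 708 units
ROP = 708 + 122 = 830 units

830 units


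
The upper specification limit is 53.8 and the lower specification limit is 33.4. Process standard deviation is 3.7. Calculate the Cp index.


Cp = (53.8 - 33.4) / (6 * 3.7)

0.92
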